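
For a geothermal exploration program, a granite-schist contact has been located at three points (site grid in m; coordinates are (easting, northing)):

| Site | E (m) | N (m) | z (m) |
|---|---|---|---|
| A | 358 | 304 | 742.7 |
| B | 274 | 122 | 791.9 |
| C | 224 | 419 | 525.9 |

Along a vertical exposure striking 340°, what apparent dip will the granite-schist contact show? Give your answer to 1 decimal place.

Let the plane be z = a·E + b·N + c.
B−A: −84a − 182b = 49.2;  C−A: −134a + 115b = −216.8.
Solving gives a = 0.99270, b = −0.72850.
Unit vector along 340° is (sin 340°, cos 340°) = (-0.3420, 0.9397).
Slope in that direction = a·(-0.3420) + b·(0.9397) = −1.02409.
Apparent dip = arctan|1.02409| = 45.7° (true dip is 50.9°, so apparent ≤ true as expected).

45.7°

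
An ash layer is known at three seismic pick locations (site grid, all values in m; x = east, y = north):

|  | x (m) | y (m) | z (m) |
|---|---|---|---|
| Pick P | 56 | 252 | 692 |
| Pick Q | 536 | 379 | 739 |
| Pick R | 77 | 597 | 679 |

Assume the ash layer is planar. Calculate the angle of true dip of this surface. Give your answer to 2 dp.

6.75°

Two edge vectors: Pick P→Pick Q = (480, 127, 47), Pick P→Pick R = (21, 345, -13).
Normal n = (Pick P→Pick Q) × (Pick P→Pick R) = (-17866, 7227, 162933).
So ∂z/∂x = −n_x/n_z = 0.10965 and ∂z/∂y = −n_y/n_z = −0.04436.
Gradient magnitude |∇z| = √(a² + b²) = √(0.01202 + 0.00197) = 0.11828.
True dip = arctan(0.11828) = 6.75°, dipping toward WNW (azimuth ≈ 292°).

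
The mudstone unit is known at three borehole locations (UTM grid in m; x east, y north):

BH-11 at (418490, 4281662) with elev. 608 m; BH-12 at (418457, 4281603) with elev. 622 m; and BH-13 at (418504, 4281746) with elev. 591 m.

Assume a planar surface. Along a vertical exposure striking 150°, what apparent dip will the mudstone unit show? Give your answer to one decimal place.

Two edge vectors: BH-11→BH-12 = (-33, -59, 14), BH-11→BH-13 = (14, 84, -17).
Normal n = (BH-11→BH-12) × (BH-11→BH-13) = (-173, -365, -1946).
So ∂z/∂x = −n_x/n_z = −0.08890 and ∂z/∂y = −n_y/n_z = −0.18756.
Unit vector along 150° is (sin 150°, cos 150°) = (0.5000, -0.8660).
Slope in that direction = a·(0.5000) + b·(-0.8660) = 0.11799.
Apparent dip = arctan|0.11799| = 6.7° (true dip is 11.7°, so apparent ≤ true as expected).

6.7°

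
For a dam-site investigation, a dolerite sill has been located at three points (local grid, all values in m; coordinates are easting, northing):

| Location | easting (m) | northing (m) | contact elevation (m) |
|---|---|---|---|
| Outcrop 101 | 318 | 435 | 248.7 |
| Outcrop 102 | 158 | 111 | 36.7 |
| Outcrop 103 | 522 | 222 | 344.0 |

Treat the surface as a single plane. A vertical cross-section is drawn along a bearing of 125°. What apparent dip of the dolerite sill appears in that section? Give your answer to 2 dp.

Let the plane be z = a·easting + b·northing + c.
Outcrop 102−Outcrop 101: −160a − 324b = −212;  Outcrop 103−Outcrop 101: 204a − 213b = 95.3.
Solving gives a = 0.75900, b = 0.27951.
Unit vector along 125° is (sin 125°, cos 125°) = (0.8192, -0.5736).
Slope in that direction = a·(0.8192) + b·(-0.5736) = 0.46141.
Apparent dip = arctan|0.46141| = 24.77° (true dip is 39.0°, so apparent ≤ true as expected).

24.77°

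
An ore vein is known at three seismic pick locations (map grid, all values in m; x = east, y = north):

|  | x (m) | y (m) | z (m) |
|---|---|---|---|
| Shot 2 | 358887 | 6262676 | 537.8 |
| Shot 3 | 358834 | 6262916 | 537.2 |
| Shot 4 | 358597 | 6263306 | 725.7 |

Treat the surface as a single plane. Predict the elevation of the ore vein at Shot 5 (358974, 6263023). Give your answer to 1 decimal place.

331.4 m

Let the plane be z = a·x + b·y + c.
Shot 3−Shot 2: −53a + 240b = −0.6;  Shot 4−Shot 2: −290a + 630b = 187.9.
Solving gives a = −1.255840928, b = −0.279831538.
Then c = 537.8 − a·358887 − b·6262676 = 2203737.04.
At (358974, 6263023): z = −450814.2 − 1752591.4 + 2203737.04 = 331.4 m.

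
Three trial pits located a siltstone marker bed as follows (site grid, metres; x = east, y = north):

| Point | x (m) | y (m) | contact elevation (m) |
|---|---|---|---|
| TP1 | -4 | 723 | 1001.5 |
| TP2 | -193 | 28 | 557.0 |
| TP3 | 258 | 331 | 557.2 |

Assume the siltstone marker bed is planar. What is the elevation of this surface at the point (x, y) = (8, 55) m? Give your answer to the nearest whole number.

Two edge vectors: TP1→TP2 = (-189, -695, -444.5), TP1→TP3 = (262, -392, -444.3).
Normal n = (TP1→TP2) × (TP1→TP3) = (134544.5, -200431.7, 256178).
So ∂z/∂x = −n_x/n_z = −0.52520 and ∂z/∂y = −n_y/n_z = 0.78239.
Intercept c from TP1: 1001.5 − 2.10 − 565.67 = 433.73.
At (8, 55): z = −4.2 + 43.0 + 433.73 = 472.6 m.

473 m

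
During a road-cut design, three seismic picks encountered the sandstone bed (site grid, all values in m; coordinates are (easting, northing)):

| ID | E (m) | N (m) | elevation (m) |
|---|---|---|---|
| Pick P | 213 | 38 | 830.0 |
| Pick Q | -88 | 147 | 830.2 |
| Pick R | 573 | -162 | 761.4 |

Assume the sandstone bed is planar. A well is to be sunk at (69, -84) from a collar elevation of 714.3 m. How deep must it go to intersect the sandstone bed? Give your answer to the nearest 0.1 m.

55.2 m

Let the plane be z = a·E + b·N + c.
Pick Q−Pick P: −301a + 109b = 0.2;  Pick R−Pick P: 360a − 200b = −68.6.
Solving gives a = 0.35484, b = 0.98171.
Then c = 830 − a·213 − b·38 = 717.11.
At (69, -84): z_contact = 24.48 − 82.46 + 717.11 = 659.13 m.
Depth below ground = 714.3 − 659.13 = 55.2 m.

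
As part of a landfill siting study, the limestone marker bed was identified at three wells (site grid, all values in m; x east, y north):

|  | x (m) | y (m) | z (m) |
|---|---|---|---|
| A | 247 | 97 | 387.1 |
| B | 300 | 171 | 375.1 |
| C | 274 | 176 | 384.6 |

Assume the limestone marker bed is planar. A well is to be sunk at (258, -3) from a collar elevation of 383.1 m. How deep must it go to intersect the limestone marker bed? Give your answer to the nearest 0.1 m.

Two edge vectors: A→B = (53, 74, -12), A→C = (27, 79, -2.5).
Normal n = (A→B) × (A→C) = (763, -191.5, 2189).
So ∂z/∂x = −n_x/n_z = −0.34856 and ∂z/∂y = −n_y/n_z = 0.08748.
Intercept c from A: 387.1 + 86.09 − 8.49 = 464.71.
At (258, -3): z_contact = −89.93 − 0.26 + 464.71 = 374.52 m.
Depth below ground = 383.1 − 374.52 = 8.6 m.

8.6 m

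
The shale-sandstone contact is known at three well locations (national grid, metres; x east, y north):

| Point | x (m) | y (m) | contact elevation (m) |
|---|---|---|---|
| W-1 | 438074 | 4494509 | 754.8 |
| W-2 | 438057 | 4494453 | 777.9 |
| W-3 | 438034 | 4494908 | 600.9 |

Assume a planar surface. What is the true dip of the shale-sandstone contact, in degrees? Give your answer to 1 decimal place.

Let the plane be z = a·x + b·y + c.
W-2−W-1: −17a − 56b = 23.1;  W-3−W-1: −40a + 399b = −153.9.
Solving gives a = −0.06633, b = −0.39236.
Gradient magnitude |∇z| = √(a² + b²) = √(0.00440 + 0.15395) = 0.39793.
True dip = arctan(0.39793) = 21.7°, dipping toward N (azimuth ≈ 010°).

21.7°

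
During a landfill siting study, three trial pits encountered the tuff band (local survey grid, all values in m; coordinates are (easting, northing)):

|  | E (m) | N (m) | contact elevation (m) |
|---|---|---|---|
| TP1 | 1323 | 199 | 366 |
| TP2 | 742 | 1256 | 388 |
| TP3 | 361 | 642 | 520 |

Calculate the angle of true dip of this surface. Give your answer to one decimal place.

Two edge vectors: TP1→TP2 = (-581, 1057, 22), TP1→TP3 = (-962, 443, 154).
Normal n = (TP1→TP2) × (TP1→TP3) = (153032, 68310, 759451).
So ∂z/∂E = −n_x/n_z = −0.20150 and ∂z/∂N = −n_y/n_z = −0.08995.
Gradient magnitude |∇z| = √(a² + b²) = √(0.04060 + 0.00809) = 0.22067.
True dip = arctan(0.22067) = 12.4°, dipping toward ENE (azimuth ≈ 066°).

12.4°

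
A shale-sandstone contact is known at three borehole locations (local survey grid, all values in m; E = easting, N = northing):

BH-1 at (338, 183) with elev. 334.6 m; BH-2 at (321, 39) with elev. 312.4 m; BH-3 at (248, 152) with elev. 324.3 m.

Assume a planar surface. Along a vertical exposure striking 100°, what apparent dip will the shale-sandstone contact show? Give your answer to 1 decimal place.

Two edge vectors: BH-1→BH-2 = (-17, -144, -22.2), BH-1→BH-3 = (-90, -31, -10.3).
Normal n = (BH-1→BH-2) × (BH-1→BH-3) = (795, 1822.9, -12433).
So ∂z/∂E = −n_x/n_z = 0.06394 and ∂z/∂N = −n_y/n_z = 0.14662.
Unit vector along 100° is (sin 100°, cos 100°) = (0.9848, -0.1736).
Slope in that direction = a·(0.9848) + b·(-0.1736) = 0.03751.
Apparent dip = arctan|0.03751| = 2.1° (true dip is 9.1°, so apparent ≤ true as expected).

2.1°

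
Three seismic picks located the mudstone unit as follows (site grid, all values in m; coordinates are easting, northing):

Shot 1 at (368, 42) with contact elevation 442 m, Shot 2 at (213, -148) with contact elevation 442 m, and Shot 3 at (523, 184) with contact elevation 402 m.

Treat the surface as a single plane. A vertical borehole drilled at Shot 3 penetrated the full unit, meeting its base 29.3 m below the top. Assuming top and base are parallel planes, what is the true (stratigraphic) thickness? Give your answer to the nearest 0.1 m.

17.7 m

Two edge vectors: Shot 1→Shot 2 = (-155, -190, 0), Shot 1→Shot 3 = (155, 142, -40).
Normal n = (Shot 1→Shot 2) × (Shot 1→Shot 3) = (7600, -6200, 7440).
So ∂z/∂easting = −n_x/n_z = −1.02151 and ∂z/∂northing = −n_y/n_z = 0.83333.
|∇z| = √(a²+b²) = 1.31830, so dip δ = arctan(1.31830) = 52.82°.
True thickness = vertical thickness × cos δ = 29.3 × cos 52.82° = 17.7 m.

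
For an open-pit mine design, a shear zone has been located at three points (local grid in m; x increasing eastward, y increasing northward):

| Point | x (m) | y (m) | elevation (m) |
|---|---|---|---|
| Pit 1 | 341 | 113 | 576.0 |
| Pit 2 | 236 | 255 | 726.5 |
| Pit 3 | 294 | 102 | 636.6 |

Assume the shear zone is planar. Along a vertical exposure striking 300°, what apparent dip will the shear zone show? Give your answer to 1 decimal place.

Two edge vectors: Pit 1→Pit 2 = (-105, 142, 150.5), Pit 1→Pit 3 = (-47, -11, 60.6).
Normal n = (Pit 1→Pit 2) × (Pit 1→Pit 3) = (10260.7, -710.5, 7829).
So ∂z/∂x = −n_x/n_z = −1.31060 and ∂z/∂y = −n_y/n_z = 0.09075.
Unit vector along 300° is (sin 300°, cos 300°) = (-0.8660, 0.5000).
Slope in that direction = a·(-0.8660) + b·(0.5000) = 1.18039.
Apparent dip = arctan|1.18039| = 49.7° (true dip is 52.7°, so apparent ≤ true as expected).

49.7°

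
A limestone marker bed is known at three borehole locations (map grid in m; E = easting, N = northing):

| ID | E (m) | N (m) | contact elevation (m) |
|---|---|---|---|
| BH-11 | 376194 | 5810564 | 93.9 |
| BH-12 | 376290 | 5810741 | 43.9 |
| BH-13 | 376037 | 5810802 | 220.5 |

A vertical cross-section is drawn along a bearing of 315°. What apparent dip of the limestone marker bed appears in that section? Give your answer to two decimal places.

28.33°

Two edge vectors: BH-11→BH-12 = (96, 177, -50), BH-11→BH-13 = (-157, 238, 126.6).
Normal n = (BH-11→BH-12) × (BH-11→BH-13) = (34308.2, -4303.6, 50637).
So ∂z/∂E = −n_x/n_z = −0.67753 and ∂z/∂N = −n_y/n_z = 0.08499.
Unit vector along 315° is (sin 315°, cos 315°) = (-0.7071, 0.7071).
Slope in that direction = a·(-0.7071) + b·(0.7071) = 0.53918.
Apparent dip = arctan|0.53918| = 28.33° (true dip is 34.3°, so apparent ≤ true as expected).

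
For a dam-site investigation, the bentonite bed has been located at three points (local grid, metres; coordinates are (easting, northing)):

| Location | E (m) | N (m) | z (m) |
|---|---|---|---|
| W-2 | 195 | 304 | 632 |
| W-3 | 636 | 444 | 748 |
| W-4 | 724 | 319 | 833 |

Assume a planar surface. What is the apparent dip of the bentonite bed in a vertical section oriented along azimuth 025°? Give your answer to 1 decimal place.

Let the plane be z = a·E + b·N + c.
W-3−W-2: 441a + 140b = 116;  W-4−W-2: 529a + 15b = 201.
Solving gives a = 0.39143, b = −0.40443.
Unit vector along 025° is (sin 25°, cos 25°) = (0.4226, 0.9063).
Slope in that direction = a·(0.4226) + b·(0.9063) = −0.20112.
Apparent dip = arctan|0.20112| = 11.4° (true dip is 29.4°, so apparent ≤ true as expected).

11.4°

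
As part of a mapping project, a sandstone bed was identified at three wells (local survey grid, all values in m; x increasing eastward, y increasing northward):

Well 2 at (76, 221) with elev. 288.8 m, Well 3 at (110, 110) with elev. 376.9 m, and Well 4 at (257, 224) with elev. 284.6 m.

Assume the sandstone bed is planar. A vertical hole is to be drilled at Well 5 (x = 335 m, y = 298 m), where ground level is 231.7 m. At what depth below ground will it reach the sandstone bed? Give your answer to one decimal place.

Let the plane be z = a·x + b·y + c.
Well 3−Well 2: 34a − 111b = 88.1;  Well 4−Well 2: 181a + 3b = −4.2.
Solving gives a = −0.01000, b = −0.79676.
Then c = 288.8 − a·76 − b·221 = 465.64.
At (335, 298): z_contact = −3.35 − 237.43 + 465.64 = 224.86 m.
Depth below ground = 231.7 − 224.86 = 6.8 m.

6.8 m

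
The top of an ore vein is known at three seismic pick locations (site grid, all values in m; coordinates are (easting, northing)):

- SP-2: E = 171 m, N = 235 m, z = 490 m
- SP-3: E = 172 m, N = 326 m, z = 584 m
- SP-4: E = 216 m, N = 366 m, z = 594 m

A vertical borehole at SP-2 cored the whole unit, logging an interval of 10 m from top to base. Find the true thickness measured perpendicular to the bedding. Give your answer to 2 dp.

6.20 m

Let the plane be z = a·E + b·N + c.
SP-3−SP-2: 1a + 91b = 94;  SP-4−SP-2: 45a + 131b = 104.
Solving gives a = −0.71897, b = 1.04087.
|∇z| = √(a²+b²) = 1.26504, so dip δ = arctan(1.26504) = 51.67°.
True thickness = vertical thickness × cos δ = 10 × cos 51.67° = 6.20 m.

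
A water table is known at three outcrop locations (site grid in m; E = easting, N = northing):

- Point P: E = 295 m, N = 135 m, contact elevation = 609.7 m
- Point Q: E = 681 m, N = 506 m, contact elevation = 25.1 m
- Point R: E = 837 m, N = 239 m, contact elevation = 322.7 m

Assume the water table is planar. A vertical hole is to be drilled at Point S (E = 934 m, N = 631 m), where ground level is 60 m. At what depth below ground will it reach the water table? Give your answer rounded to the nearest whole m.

267 m

Two edge vectors: Point P→Point Q = (386, 371, -584.6), Point P→Point R = (542, 104, -287).
Normal n = (Point P→Point Q) × (Point P→Point R) = (-45678.6, -206071.2, -160938).
So ∂z/∂E = −n_x/n_z = −0.28383 and ∂z/∂N = −n_y/n_z = −1.28044.
Intercept c from Point P: 609.7 + 83.73 + 172.86 = 866.29.
At (934, 631): z_contact = −265.1 − 808.0 + 866.29 = -206.8 m.
Depth below ground = 60 − (-206.8) = 267 m.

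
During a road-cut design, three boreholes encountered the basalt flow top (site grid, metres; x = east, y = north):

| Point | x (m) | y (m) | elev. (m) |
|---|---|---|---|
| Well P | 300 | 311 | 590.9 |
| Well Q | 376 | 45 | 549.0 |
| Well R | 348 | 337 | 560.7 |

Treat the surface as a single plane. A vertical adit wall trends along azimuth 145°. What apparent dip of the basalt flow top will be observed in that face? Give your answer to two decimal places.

18.73°

Let the plane be z = a·x + b·y + c.
Well Q−Well P: 76a − 266b = −41.9;  Well R−Well P: 48a + 26b = −30.2.
Solving gives a = −0.61873, b = −0.01926.
Unit vector along 145° is (sin 145°, cos 145°) = (0.5736, -0.8192).
Slope in that direction = a·(0.5736) + b·(-0.8192) = −0.33911.
Apparent dip = arctan|0.33911| = 18.73° (true dip is 31.8°, so apparent ≤ true as expected).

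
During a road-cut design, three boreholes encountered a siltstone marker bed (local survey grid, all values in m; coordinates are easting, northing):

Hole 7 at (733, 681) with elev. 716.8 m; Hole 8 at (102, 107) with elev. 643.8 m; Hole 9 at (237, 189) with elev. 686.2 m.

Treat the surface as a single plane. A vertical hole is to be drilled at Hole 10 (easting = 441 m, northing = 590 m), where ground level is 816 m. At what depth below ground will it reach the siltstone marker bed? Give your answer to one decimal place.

Two edge vectors: Hole 7→Hole 8 = (-631, -574, -73), Hole 7→Hole 9 = (-496, -492, -30.6).
Normal n = (Hole 7→Hole 8) × (Hole 7→Hole 9) = (-18351.6, 16899.4, 25748).
So ∂z/∂easting = −n_x/n_z = 0.71274 and ∂z/∂northing = −n_y/n_z = −0.65634.
Intercept c from Hole 7: 716.8 − 522.44 + 446.97 = 641.33.
At (441, 590): z_contact = 314.32 − 387.24 + 641.33 = 568.41 m.
Depth below ground = 816 − 568.41 = 247.6 m.

247.6 m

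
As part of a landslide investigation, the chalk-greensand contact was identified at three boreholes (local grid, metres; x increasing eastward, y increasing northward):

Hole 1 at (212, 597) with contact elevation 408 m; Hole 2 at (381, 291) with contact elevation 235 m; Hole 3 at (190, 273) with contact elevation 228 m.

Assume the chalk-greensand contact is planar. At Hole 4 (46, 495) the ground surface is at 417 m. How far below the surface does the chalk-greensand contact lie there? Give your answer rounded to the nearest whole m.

Let the plane be z = a·x + b·y + c.
Hole 2−Hole 1: 169a − 306b = −173;  Hole 3−Hole 1: −22a − 324b = −180.
Solving gives a = −0.01581, b = 0.55663.
Then c = 408 − a·212 − b·597 = 79.04.
At (46, 495): z_contact = −0.7 + 275.5 + 79.04 = 353.8 m.
Depth below ground = 417 − 353.8 = 63 m.

63 m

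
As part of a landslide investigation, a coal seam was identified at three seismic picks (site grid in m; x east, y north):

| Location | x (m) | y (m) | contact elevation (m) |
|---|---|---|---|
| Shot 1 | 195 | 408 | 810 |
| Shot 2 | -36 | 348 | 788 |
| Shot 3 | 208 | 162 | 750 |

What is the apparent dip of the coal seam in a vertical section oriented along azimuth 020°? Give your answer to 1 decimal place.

Let the plane be z = a·x + b·y + c.
Shot 2−Shot 1: −231a − 60b = −22;  Shot 3−Shot 1: 13a − 246b = −60.
Solving gives a = 0.03146, b = 0.24556.
Unit vector along 020° is (sin 20°, cos 20°) = (0.3420, 0.9397).
Slope in that direction = a·(0.3420) + b·(0.9397) = 0.24151.
Apparent dip = arctan|0.24151| = 13.6° (true dip is 13.9°, so apparent ≤ true as expected).

13.6°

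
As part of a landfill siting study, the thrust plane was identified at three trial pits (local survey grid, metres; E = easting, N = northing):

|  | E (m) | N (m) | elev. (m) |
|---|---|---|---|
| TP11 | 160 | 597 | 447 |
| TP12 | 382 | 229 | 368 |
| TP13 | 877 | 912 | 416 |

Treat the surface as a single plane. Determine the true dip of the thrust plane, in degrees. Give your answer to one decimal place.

10.5°

Let the plane be z = a·E + b·N + c.
TP12−TP11: 222a − 368b = −79;  TP13−TP11: 717a + 315b = −31.
Solving gives a = −0.10873, b = 0.14908.
Gradient magnitude |∇z| = √(a² + b²) = √(0.01182 + 0.02223) = 0.18452.
True dip = arctan(0.18452) = 10.5°, dipping toward SE (azimuth ≈ 144°).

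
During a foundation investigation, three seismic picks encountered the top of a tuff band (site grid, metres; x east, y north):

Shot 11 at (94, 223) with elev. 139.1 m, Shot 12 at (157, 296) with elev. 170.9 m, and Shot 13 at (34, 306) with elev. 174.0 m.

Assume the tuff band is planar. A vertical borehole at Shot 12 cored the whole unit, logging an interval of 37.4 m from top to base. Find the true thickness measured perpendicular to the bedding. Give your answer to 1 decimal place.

34.4 m

Let the plane be z = a·x + b·y + c.
Shot 12−Shot 11: 63a + 73b = 31.8;  Shot 13−Shot 11: −60a + 83b = 34.9.
Solving gives a = 0.00954, b = 0.42738.
|∇z| = √(a²+b²) = 0.42749, so dip δ = arctan(0.42749) = 23.15°.
True thickness = vertical thickness × cos δ = 37.4 × cos 23.15° = 34.4 m.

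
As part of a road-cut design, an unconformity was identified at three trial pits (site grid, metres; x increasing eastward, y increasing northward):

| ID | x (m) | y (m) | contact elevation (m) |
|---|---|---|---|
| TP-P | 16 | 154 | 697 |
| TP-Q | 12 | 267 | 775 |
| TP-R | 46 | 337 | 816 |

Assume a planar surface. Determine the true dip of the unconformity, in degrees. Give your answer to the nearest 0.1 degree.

Let the plane be z = a·x + b·y + c.
TP-Q−TP-P: −4a + 113b = 78;  TP-R−TP-P: 30a + 183b = 119.
Solving gives a = −0.20063, b = 0.68316.
Gradient magnitude |∇z| = √(a² + b²) = √(0.04025 + 0.46671) = 0.71201.
True dip = arctan(0.71201) = 35.5°, dipping toward SSE (azimuth ≈ 164°).

35.5°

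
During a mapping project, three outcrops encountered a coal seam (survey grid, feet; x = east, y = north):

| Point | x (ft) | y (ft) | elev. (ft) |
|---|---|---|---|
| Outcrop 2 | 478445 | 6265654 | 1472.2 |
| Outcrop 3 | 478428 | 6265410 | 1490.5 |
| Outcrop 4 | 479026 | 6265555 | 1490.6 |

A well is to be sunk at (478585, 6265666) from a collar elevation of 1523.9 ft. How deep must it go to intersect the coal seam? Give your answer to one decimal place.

50.0 ft

Let the plane be z = a·x + b·y + c.
Outcrop 3−Outcrop 2: −17a − 244b = 18.3;  Outcrop 4−Outcrop 2: 581a − 99b = 18.4.
Solving gives a = 0.018668219, b = −0.076300655.
Then c = 1472.2 − a·478445 − b·6265654 = 470613.99.
At (478585, 6265666): z_contact = 8934.33 − 478074.42 + 470613.99 = 1473.90 ft.
Depth below ground = 1523.9 − 1473.90 = 50.0 ft.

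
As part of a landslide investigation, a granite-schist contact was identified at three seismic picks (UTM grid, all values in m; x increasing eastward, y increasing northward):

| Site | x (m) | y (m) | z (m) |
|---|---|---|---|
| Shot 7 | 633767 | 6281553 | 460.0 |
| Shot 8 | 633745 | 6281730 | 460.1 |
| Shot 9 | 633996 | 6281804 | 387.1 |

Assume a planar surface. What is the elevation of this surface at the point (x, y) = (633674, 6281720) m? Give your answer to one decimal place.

480.4 m

Let the plane be z = a·x + b·y + c.
Shot 8−Shot 7: −22a + 177b = 0.1;  Shot 9−Shot 7: 229a + 251b = −72.9.
Solving gives a = −0.280716535, b = −0.034326349.
Then c = 460 − a·633767 − b·6281553 = 393991.66.
At (633674, 6281720): z = −177882.8 − 215628.5 + 393991.66 = 480.4 m.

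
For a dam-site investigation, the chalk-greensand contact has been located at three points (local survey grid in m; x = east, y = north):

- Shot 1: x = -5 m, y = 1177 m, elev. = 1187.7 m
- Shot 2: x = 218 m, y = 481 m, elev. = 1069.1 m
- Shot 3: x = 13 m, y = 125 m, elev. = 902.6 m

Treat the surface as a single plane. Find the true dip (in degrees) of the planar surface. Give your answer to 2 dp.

23.36°

Let the plane be z = a·x + b·y + c.
Shot 2−Shot 1: 223a − 696b = −118.6;  Shot 3−Shot 1: 18a − 1052b = −285.1.
Solving gives a = 0.33171, b = 0.27668.
Gradient magnitude |∇z| = √(a² + b²) = √(0.11003 + 0.07655) = 0.43196.
True dip = arctan(0.43196) = 23.36°, dipping toward SW (azimuth ≈ 230°).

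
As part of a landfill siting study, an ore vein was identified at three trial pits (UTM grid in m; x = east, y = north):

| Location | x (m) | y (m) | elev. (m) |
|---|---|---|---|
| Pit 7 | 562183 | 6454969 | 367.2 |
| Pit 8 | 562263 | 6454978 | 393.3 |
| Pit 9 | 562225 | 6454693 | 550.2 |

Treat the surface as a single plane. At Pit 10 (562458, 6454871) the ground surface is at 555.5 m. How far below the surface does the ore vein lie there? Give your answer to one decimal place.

Two edge vectors: Pit 7→Pit 8 = (80, 9, 26.1), Pit 7→Pit 9 = (42, -276, 183).
Normal n = (Pit 7→Pit 8) × (Pit 7→Pit 9) = (8850.6, -13543.8, -22458).
So ∂z/∂x = −n_x/n_z = 0.394095645 and ∂z/∂y = −n_y/n_z = −0.603072402.
Intercept c from Pit 7: 367.2 − 221553.87 + 3892813.66 = 3671626.99.
At (562458, 6454871): z_contact = 221662.25 − 3892754.56 + 3671626.99 = 534.68 m.
Depth below ground = 555.5 − 534.68 = 20.8 m.

20.8 m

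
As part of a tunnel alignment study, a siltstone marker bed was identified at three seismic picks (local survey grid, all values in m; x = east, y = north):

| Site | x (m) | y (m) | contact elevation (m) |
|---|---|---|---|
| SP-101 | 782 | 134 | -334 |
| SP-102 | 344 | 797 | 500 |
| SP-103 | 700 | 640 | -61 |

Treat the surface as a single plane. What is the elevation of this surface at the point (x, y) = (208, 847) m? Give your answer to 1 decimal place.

Let the plane be z = a·x + b·y + c.
SP-102−SP-101: −438a + 663b = 834;  SP-103−SP-101: −82a + 506b = 273.
Solving gives a = −1.44088, b = 0.30602.
Then c = -334 − a·782 − b·134 = 751.76.
At (208, 847): z = −299.7 + 259.2 + 751.76 = 711.3 m.

711.3 m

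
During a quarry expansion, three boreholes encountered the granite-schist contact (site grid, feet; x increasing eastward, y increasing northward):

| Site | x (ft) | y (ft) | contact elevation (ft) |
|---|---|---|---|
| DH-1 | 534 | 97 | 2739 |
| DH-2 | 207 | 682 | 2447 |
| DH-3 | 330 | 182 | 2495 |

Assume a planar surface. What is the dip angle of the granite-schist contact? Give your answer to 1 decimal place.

Two edge vectors: DH-1→DH-2 = (-327, 585, -292), DH-1→DH-3 = (-204, 85, -244).
Normal n = (DH-1→DH-2) × (DH-1→DH-3) = (-117920, -20220, 91545).
So ∂z/∂x = −n_x/n_z = 1.28811 and ∂z/∂y = −n_y/n_z = 0.22087.
Gradient magnitude |∇z| = √(a² + b²) = √(1.65923 + 0.04879) = 1.30691.
True dip = arctan(1.30691) = 52.6°, dipping toward W (azimuth ≈ 260°).

52.6°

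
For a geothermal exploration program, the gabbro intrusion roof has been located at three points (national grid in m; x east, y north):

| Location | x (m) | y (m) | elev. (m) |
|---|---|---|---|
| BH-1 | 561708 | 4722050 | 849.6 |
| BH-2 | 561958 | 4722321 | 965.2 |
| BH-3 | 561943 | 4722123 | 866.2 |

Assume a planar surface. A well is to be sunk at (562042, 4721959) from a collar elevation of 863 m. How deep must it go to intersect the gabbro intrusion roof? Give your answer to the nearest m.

Two edge vectors: BH-1→BH-2 = (250, 271, 115.6), BH-1→BH-3 = (235, 73, 16.6).
Normal n = (BH-1→BH-2) × (BH-1→BH-3) = (-3940.2, 23016, -45435).
So ∂z/∂x = −n_x/n_z = −0.08672169 and ∂z/∂y = −n_y/n_z = 0.50656983.
Intercept c from BH-1: 849.6 + 48712.27 − 2392048.04 = −2342486.18.
At (562042, 4721959): z_contact = −48741.2 + 2392001.9 − 2342486.18 = 774.5 m.
Depth below ground = 863 − 774.5 = 88 m.

88 m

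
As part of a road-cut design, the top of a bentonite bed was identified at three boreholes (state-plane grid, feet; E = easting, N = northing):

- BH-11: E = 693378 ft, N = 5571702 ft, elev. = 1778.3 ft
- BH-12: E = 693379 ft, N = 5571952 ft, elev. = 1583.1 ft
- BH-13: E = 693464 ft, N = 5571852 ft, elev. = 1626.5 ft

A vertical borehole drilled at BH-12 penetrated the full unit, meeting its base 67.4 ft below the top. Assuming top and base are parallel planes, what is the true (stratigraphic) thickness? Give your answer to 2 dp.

Two edge vectors: BH-11→BH-12 = (1, 250, -195.2), BH-11→BH-13 = (86, 150, -151.8).
Normal n = (BH-11→BH-12) × (BH-11→BH-13) = (-8670, -16635.4, -21350).
So ∂z/∂E = −n_x/n_z = −0.40609 and ∂z/∂N = −n_y/n_z = −0.77918.
|∇z| = √(a²+b²) = 0.87865, so dip δ = arctan(0.87865) = 41.30°.
True thickness = vertical thickness × cos δ = 67.4 × cos 41.30° = 50.63 ft.

50.63 ft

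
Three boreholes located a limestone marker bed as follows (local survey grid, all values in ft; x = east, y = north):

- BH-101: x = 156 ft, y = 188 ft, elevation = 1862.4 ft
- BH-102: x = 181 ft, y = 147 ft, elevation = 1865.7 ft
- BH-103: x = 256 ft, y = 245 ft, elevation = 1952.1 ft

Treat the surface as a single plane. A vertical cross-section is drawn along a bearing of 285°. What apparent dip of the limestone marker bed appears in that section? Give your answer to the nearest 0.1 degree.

30.4°

Two edge vectors: BH-101→BH-102 = (25, -41, 3.3), BH-101→BH-103 = (100, 57, 89.7).
Normal n = (BH-101→BH-102) × (BH-101→BH-103) = (-3865.8, -1912.5, 5525).
So ∂z/∂x = −n_x/n_z = 0.69969 and ∂z/∂y = −n_y/n_z = 0.34615.
Unit vector along 285° is (sin 285°, cos 285°) = (-0.9659, 0.2588).
Slope in that direction = a·(-0.9659) + b·(0.2588) = −0.58626.
Apparent dip = arctan|0.58626| = 30.4° (true dip is 38.0°, so apparent ≤ true as expected).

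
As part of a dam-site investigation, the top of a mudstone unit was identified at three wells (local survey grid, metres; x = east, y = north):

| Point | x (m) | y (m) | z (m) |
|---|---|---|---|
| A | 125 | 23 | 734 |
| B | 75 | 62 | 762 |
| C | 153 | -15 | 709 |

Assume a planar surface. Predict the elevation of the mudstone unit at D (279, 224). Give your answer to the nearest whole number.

833 m

Two edge vectors: A→B = (-50, 39, 28), A→C = (28, -38, -25).
Normal n = (A→B) × (A→C) = (89, -466, 808).
So ∂z/∂x = −n_x/n_z = −0.11015 and ∂z/∂y = −n_y/n_z = 0.57673.
Intercept c from A: 734 + 13.77 − 13.26 = 734.50.
At (279, 224): z = −30.7 + 129.2 + 734.50 = 833.0 m.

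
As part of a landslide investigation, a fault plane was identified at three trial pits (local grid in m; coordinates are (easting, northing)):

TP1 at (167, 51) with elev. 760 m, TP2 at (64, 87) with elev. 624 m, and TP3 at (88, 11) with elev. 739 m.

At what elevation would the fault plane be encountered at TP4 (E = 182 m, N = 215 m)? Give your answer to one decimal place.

571.3 m

Let the plane be z = a·E + b·N + c.
TP2−TP1: −103a + 36b = −136;  TP3−TP1: −79a − 40b = −21.
Solving gives a = 0.88972, b = −1.23219.
Then c = 760 − a·167 − b·51 = 674.26.
At (182, 215): z = 161.9 − 264.9 + 674.26 = 571.3 m.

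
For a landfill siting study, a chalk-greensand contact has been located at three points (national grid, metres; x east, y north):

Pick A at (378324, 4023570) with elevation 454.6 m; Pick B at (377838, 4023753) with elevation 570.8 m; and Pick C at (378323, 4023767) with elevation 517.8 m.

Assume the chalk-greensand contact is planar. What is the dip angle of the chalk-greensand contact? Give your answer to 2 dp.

18.85°

Let the plane be z = a·x + b·y + c.
Pick B−Pick A: −486a + 183b = 116.2;  Pick C−Pick A: −1a + 197b = 63.2.
Solving gives a = −0.11852, b = 0.32021.
Gradient magnitude |∇z| = √(a² + b²) = √(0.01405 + 0.10253) = 0.34144.
True dip = arctan(0.34144) = 18.85°, dipping toward SSE (azimuth ≈ 160°).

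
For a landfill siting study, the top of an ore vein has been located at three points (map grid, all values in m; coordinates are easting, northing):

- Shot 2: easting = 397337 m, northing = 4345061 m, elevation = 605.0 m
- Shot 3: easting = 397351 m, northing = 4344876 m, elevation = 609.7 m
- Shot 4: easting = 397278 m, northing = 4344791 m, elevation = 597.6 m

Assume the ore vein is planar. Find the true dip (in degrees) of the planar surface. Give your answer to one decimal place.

10.2°

Two edge vectors: Shot 2→Shot 3 = (14, -185, 4.7), Shot 2→Shot 4 = (-59, -270, -7.4).
Normal n = (Shot 2→Shot 3) × (Shot 2→Shot 4) = (2638, -173.7, -14695).
So ∂z/∂easting = −n_x/n_z = 0.17952 and ∂z/∂northing = −n_y/n_z = −0.01182.
Gradient magnitude |∇z| = √(a² + b²) = √(0.03223 + 0.00014) = 0.17991.
True dip = arctan(0.17991) = 10.2°, dipping toward W (azimuth ≈ 274°).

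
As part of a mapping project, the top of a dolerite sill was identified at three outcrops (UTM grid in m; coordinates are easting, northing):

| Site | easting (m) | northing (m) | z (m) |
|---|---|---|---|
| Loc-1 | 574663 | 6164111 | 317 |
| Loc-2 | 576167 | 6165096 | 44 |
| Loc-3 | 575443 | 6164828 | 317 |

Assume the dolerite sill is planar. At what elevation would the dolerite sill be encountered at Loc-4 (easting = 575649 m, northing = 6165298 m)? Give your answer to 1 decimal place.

509.7 m

Two edge vectors: Loc-1→Loc-2 = (1504, 985, -273), Loc-1→Loc-3 = (780, 717, 0).
Normal n = (Loc-1→Loc-2) × (Loc-1→Loc-3) = (195741, -212940, 310068).
So ∂z/∂easting = −n_x/n_z = −0.631284105 and ∂z/∂northing = −n_y/n_z = 0.686752583.
Intercept c from Loc-1: 317 + 362775.62 − 4233219.15 = −3870126.54.
At (575649, 6165298): z = −363398.1 + 4234034.3 − 3870126.54 = 509.7 m.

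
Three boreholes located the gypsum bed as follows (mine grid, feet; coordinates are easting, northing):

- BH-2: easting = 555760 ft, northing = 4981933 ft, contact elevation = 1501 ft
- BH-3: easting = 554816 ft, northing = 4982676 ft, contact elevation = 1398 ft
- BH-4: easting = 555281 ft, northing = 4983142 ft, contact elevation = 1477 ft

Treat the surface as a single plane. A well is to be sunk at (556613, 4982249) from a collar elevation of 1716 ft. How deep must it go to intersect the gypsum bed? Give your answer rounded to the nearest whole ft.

Let the plane be z = a·easting + b·northing + c.
BH-3−BH-2: −944a + 743b = −103;  BH-4−BH-2: −479a + 1209b = −24.
Solving gives a = 0.13584815, b = 0.03397127.
Then c = 1501 − a·555760 − b·4981933 = −243240.55.
At (556613, 4982249): z_contact = 75614.8 + 169253.3 − 243240.55 = 1627.6 ft.
Depth below ground = 1716 − 1627.6 = 88 ft.

88 ft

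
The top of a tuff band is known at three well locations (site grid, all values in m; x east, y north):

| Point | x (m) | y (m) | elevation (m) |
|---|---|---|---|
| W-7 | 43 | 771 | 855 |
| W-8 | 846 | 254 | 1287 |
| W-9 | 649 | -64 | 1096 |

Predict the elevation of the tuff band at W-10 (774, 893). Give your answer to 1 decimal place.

Let the plane be z = a·x + b·y + c.
W-8−W-7: 803a − 517b = 432;  W-9−W-7: 606a − 835b = 241.
Solving gives a = 0.66103, b = 0.19112.
Then c = 855 − a·43 − b·771 = 679.22.
At (774, 893): z = 511.6 + 170.7 + 679.22 = 1361.5 m.

1361.5 m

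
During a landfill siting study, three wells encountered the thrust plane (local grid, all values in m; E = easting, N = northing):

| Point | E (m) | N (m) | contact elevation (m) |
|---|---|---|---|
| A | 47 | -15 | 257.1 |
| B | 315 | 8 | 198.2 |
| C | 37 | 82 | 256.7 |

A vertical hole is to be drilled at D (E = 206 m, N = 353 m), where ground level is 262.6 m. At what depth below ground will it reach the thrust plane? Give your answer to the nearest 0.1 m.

49.9 m

Let the plane be z = a·E + b·N + c.
B−A: 268a + 23b = −58.9;  C−A: −10a + 97b = −0.4.
Solving gives a = −0.21750, b = −0.02655.
Then c = 257.1 − a·47 − b·-15 = 266.92.
At (206, 353): z_contact = −44.80 − 9.37 + 266.92 = 212.75 m.
Depth below ground = 262.6 − 212.75 = 49.9 m.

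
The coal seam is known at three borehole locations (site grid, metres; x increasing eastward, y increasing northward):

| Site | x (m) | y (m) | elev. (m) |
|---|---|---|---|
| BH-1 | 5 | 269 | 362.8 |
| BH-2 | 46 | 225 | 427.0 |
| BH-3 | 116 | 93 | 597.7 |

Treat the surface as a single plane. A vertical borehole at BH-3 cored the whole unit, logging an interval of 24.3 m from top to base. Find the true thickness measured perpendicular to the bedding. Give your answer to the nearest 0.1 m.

Two edge vectors: BH-1→BH-2 = (41, -44, 64.2), BH-1→BH-3 = (111, -176, 234.9).
Normal n = (BH-1→BH-2) × (BH-1→BH-3) = (963.6, -2504.7, -2332).
So ∂z/∂x = −n_x/n_z = 0.41321 and ∂z/∂y = −n_y/n_z = −1.07406.
|∇z| = √(a²+b²) = 1.15080, so dip δ = arctan(1.15080) = 49.01°.
True thickness = vertical thickness × cos δ = 24.3 × cos 49.01° = 15.9 m.

15.9 m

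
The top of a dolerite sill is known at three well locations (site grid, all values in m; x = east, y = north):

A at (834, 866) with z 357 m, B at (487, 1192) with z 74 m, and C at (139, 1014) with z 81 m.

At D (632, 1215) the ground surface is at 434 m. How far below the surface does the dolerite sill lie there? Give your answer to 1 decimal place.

Two edge vectors: A→B = (-347, 326, -283), A→C = (-695, 148, -276).
Normal n = (A→B) × (A→C) = (-48092, 100913, 175214).
So ∂z/∂x = −n_x/n_z = 0.274476 and ∂z/∂y = −n_y/n_z = −0.575941.
Intercept c from A: 357 − 228.91 + 498.77 = 626.85.
At (632, 1215): z_contact = 173.47 − 699.77 + 626.85 = 100.55 m.
Depth below ground = 434 − 100.55 = 333.4 m.

333.4 m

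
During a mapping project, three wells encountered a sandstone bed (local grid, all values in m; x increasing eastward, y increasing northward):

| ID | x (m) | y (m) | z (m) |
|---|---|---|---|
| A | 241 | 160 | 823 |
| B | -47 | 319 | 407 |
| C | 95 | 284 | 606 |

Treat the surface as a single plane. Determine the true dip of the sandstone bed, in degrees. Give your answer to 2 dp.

Two edge vectors: A→B = (-288, 159, -416), A→C = (-146, 124, -217).
Normal n = (A→B) × (A→C) = (17081, -1760, -12498).
So ∂z/∂x = −n_x/n_z = 1.36670 and ∂z/∂y = −n_y/n_z = −0.14082.
Gradient magnitude |∇z| = √(a² + b²) = √(1.86787 + 0.01983) = 1.37393.
True dip = arctan(1.37393) = 53.95°, dipping toward W (azimuth ≈ 276°).

53.95°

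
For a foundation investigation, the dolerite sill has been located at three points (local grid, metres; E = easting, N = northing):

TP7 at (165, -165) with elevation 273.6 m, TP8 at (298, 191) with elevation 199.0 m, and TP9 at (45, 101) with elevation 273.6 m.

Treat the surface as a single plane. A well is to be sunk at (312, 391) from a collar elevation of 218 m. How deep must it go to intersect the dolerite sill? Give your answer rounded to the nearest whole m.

Let the plane be z = a·E + b·N + c.
TP8−TP7: 133a + 356b = −74.6;  TP9−TP7: −120a + 266b = 0.
Solving gives a = −0.25409, b = −0.11463.
Then c = 273.6 − a·165 − b·-165 = 296.61.
At (312, 391): z_contact = −79.3 − 44.8 + 296.61 = 172.5 m.
Depth below ground = 218 − 172.5 = 45 m.

45 m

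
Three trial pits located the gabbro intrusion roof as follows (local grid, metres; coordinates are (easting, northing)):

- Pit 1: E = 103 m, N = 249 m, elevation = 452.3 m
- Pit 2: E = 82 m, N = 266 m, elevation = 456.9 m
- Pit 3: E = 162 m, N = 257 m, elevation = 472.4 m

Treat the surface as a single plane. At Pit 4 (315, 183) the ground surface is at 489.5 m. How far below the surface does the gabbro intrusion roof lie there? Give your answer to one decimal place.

21.1 m

Let the plane be z = a·E + b·N + c.
Pit 2−Pit 1: −21a + 17b = 4.6;  Pit 3−Pit 1: 59a + 8b = 20.1.
Solving gives a = 0.26038, b = 0.59223.
Then c = 452.3 − a·103 − b·249 = 278.02.
At (315, 183): z_contact = 82.02 + 108.38 + 278.02 = 468.41 m.
Depth below ground = 489.5 − 468.41 = 21.1 m.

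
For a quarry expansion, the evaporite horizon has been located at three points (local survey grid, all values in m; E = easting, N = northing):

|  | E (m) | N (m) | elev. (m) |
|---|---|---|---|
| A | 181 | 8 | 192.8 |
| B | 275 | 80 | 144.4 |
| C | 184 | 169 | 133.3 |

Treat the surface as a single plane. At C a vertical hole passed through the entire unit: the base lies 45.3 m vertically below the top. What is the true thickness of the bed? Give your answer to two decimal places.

Let the plane be z = a·E + b·N + c.
B−A: 94a + 72b = −48.4;  C−A: 3a + 161b = −59.5.
Solving gives a = −0.23518, b = −0.36518.
|∇z| = √(a²+b²) = 0.43436, so dip δ = arctan(0.43436) = 23.48°.
True thickness = vertical thickness × cos δ = 45.3 × cos 23.48° = 41.55 m.

41.55 m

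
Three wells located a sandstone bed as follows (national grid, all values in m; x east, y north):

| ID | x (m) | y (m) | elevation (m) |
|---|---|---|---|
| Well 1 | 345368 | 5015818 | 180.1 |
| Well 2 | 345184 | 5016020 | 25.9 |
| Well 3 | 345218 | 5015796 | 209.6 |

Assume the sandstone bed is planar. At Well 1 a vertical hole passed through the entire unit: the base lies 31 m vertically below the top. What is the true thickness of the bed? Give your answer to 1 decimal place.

23.8 m

Let the plane be z = a·x + b·y + c.
Well 2−Well 1: −184a + 202b = −154.2;  Well 3−Well 1: −150a − 22b = 29.5.
Solving gives a = −0.07472, b = −0.83143.
|∇z| = √(a²+b²) = 0.83478, so dip δ = arctan(0.83478) = 39.85°.
True thickness = vertical thickness × cos δ = 31 × cos 39.85° = 23.8 m.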